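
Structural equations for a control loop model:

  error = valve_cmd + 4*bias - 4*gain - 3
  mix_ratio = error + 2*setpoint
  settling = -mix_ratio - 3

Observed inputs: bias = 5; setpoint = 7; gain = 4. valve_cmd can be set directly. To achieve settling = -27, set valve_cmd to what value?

Substituting into the error equation gives error = valve_cmd + 1.
So mix_ratio = valve_cmd + 15.
So settling = -valve_cmd - 18.
Solve -valve_cmd - 18 = -27: valve_cmd = (-27 + 18) / -1 = 9.

valve_cmd = 9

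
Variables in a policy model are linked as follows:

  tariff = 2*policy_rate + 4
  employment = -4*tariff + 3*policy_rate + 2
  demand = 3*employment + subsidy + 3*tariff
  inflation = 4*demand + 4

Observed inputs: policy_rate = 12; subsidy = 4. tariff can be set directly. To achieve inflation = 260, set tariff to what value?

tariff = 6

Intervening on tariff fixes its value directly, overriding its dependence on policy_rate.
Substituting into the employment equation gives employment = -4*tariff + 38.
Substituting into the demand equation gives demand = -9*tariff + 118.
So inflation = -36*tariff + 476.
Solve -36*tariff + 476 = 260: tariff = (260 - 476) / -36 = 6.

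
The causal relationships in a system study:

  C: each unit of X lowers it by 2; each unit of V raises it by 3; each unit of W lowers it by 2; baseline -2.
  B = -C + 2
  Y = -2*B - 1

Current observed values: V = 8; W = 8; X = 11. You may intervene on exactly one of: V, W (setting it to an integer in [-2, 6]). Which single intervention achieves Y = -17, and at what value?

Intervening on V: Y = 6*V - 85. Reaching -17 requires V = 34/3, not an integer.
Intervening on W: with other inputs at their observed values, Y = -4*W - 5. Solving for -17 gives W = 3, within [-2, 6].

set W = 3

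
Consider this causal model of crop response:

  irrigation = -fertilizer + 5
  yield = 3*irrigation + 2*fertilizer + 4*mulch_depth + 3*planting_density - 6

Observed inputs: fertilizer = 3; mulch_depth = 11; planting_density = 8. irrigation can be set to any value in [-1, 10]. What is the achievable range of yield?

65 to 98

Intervening on irrigation fixes its value directly, overriding its dependence on fertilizer.
Substituting into the yield equation gives yield = 3*irrigation + 68.
Linear in irrigation, so extremes are at the endpoints: irrigation = -1 gives yield = 65; irrigation = 10 gives yield = 98.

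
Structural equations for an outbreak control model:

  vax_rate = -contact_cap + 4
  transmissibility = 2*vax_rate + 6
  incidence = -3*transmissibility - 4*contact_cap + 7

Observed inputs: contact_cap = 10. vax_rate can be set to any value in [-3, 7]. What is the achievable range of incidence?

Intervening on vax_rate fixes its value directly, overriding its dependence on contact_cap.
Substituting into the incidence equation gives incidence = -6*vax_rate - 51.
Linear in vax_rate, so extremes are at the endpoints: vax_rate = -3 gives incidence = -33; vax_rate = 7 gives incidence = -93.

-93 to -33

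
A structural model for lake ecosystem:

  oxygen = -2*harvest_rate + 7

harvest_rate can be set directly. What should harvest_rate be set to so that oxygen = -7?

Solve -2*harvest_rate + 7 = -7: harvest_rate = (-7 - 7) / -2 = 7.

harvest_rate = 7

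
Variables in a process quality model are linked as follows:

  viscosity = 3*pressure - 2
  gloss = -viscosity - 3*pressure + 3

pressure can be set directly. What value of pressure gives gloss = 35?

pressure = -5

Substituting into the gloss equation gives gloss = -6*pressure + 5.
Solve -6*pressure + 5 = 35: pressure = (35 - 5) / -6 = -5.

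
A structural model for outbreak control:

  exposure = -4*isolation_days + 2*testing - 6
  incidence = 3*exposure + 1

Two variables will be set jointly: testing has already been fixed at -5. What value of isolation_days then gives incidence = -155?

With testing held at -5:
Substituting into the exposure equation gives exposure = -4*isolation_days - 16.
Substituting into the incidence equation gives incidence = -12*isolation_days - 47.
Solve -12*isolation_days - 47 = -155: isolation_days = (-155 + 47) / -12 = 9.

isolation_days = 9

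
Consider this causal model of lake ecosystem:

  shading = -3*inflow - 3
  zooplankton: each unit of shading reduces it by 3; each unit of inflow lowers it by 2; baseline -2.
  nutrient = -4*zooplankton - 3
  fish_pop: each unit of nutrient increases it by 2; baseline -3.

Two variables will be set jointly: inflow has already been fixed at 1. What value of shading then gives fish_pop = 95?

shading = 3

With inflow held at 1:
Intervening on shading fixes its value directly, overriding its dependence on inflow.
Substituting into the zooplankton equation gives zooplankton = -3*shading - 4.
nutrient becomes 12*shading + 13.
This gives fish_pop = 24*shading + 23.
Solve 24*shading + 23 = 95: shading = (95 - 23) / 24 = 3.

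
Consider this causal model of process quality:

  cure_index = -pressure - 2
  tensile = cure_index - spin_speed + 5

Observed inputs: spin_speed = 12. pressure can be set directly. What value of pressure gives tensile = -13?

Substituting into the tensile equation gives tensile = -pressure - 9.
Solve -pressure - 9 = -13: pressure = (-13 + 9) / -1 = 4.

pressure = 4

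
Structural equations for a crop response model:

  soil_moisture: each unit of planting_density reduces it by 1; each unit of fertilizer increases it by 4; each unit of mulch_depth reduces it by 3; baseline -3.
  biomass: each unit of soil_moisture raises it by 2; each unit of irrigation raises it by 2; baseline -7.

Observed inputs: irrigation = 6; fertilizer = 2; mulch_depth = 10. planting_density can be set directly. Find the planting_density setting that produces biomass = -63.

planting_density = 9

Substituting into the soil_moisture equation gives soil_moisture = -planting_density - 25.
Substituting into the biomass equation gives biomass = -2*planting_density - 45.
Solve -2*planting_density - 45 = -63: planting_density = (-63 + 45) / -2 = 9.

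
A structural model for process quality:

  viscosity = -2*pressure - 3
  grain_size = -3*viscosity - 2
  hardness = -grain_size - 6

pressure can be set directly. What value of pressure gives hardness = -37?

pressure = 4

Substituting into the grain_size equation gives grain_size = 6*pressure + 7.
So hardness = -6*pressure - 13.
Solve -6*pressure - 13 = -37: pressure = (-37 + 13) / -6 = 4.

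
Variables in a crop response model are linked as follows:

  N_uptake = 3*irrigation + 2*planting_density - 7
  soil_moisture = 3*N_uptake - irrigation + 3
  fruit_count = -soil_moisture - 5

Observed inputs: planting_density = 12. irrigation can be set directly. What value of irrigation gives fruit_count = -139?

Substituting into the N_uptake equation gives N_uptake = 3*irrigation + 17.
Substituting into the soil_moisture equation gives soil_moisture = 8*irrigation + 54.
Substituting into the fruit_count equation gives fruit_count = -8*irrigation - 59.
Solve -8*irrigation - 59 = -139: irrigation = (-139 + 59) / -8 = 10.

irrigation = 10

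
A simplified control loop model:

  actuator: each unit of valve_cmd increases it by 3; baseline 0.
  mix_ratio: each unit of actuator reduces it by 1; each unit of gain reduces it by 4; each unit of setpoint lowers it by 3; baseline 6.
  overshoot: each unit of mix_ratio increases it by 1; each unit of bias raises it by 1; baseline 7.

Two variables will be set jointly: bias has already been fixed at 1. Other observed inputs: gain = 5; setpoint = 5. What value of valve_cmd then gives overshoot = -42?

With bias held at 1:
Substituting into the mix_ratio equation gives mix_ratio = -3*valve_cmd - 29.
overshoot becomes -3*valve_cmd - 21.
Solve -3*valve_cmd - 21 = -42: valve_cmd = (-42 + 21) / -3 = 7.

valve_cmd = 7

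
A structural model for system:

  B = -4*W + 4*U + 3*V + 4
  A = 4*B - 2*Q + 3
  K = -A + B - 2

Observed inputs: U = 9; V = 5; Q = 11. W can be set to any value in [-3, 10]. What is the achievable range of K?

-184 to -28

Substituting into the B equation gives B = -4*W + 55.
Substituting into the A equation gives A = -16*W + 201.
Substituting into the K equation gives K = 12*W - 148.
Linear in W, so extremes are at the endpoints: W = -3 gives K = -184; W = 10 gives K = -28.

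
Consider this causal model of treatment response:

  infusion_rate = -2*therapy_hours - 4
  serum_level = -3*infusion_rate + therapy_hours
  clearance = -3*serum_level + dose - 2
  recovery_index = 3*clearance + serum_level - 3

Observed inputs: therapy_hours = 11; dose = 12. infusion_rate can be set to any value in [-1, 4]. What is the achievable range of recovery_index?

-85 to 35

Intervening on infusion_rate fixes its value directly, overriding its dependence on therapy_hours.
Substituting into the serum_level equation gives serum_level = -3*infusion_rate + 11.
So clearance = 9*infusion_rate - 23.
So recovery_index = 24*infusion_rate - 61.
Linear in infusion_rate, so extremes are at the endpoints: infusion_rate = -1 gives recovery_index = -85; infusion_rate = 4 gives recovery_index = 35.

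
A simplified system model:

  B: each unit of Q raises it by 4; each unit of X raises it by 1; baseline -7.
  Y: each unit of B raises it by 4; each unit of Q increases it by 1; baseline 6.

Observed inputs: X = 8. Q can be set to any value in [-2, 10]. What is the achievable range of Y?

Substituting into the B equation gives B = 4*Q + 1.
Y becomes 17*Q + 10.
Linear in Q, so extremes are at the endpoints: Q = -2 gives Y = -24; Q = 10 gives Y = 180.

-24 to 180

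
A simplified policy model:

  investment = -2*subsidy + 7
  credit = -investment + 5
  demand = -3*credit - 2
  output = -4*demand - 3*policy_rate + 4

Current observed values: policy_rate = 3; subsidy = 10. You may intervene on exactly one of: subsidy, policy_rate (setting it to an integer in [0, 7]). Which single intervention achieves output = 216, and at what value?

Intervening on subsidy: output = 24*subsidy - 21. Reaching 216 requires subsidy = 79/8, not an integer.
Intervening on policy_rate: with other inputs at their observed values, output = -3*policy_rate + 228. Solving for 216 gives policy_rate = 4, within [0, 7].

set policy_rate = 4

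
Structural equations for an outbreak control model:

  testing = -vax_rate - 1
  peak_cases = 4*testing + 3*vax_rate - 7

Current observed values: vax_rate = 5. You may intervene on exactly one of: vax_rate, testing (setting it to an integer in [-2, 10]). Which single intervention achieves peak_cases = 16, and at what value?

Intervening on vax_rate: peak_cases = -vax_rate - 11. Reaching 16 requires vax_rate = -27, outside [-2, 10].
Intervening on testing: with other inputs at their observed values, peak_cases = 4*testing + 8. Solving for 16 gives testing = 2, within [-2, 10].

set testing = 2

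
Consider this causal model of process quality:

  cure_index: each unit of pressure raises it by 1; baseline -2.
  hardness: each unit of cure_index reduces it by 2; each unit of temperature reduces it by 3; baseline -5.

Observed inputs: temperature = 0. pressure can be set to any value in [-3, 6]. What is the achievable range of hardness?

Substituting into the hardness equation gives hardness = -2*pressure - 1.
Linear in pressure, so extremes are at the endpoints: pressure = -3 gives hardness = 5; pressure = 6 gives hardness = -13.

-13 to 5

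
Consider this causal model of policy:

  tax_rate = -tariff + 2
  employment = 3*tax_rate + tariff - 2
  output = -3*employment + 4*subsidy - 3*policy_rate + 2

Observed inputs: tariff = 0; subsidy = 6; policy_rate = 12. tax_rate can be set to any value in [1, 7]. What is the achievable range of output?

Intervening on tax_rate fixes its value directly, overriding its dependence on tariff.
Substituting into the employment equation gives employment = 3*tax_rate - 2.
This gives output = -9*tax_rate - 4.
Linear in tax_rate, so extremes are at the endpoints: tax_rate = 1 gives output = -13; tax_rate = 7 gives output = -67.

-67 to -13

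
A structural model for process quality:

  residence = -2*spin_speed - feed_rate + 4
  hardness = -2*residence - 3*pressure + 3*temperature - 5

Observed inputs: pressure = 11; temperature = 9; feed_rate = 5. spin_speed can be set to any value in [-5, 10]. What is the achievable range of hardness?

-29 to 31

Substituting into the residence equation gives residence = -2*spin_speed - 1.
Substituting into the hardness equation gives hardness = 4*spin_speed - 9.
Linear in spin_speed, so extremes are at the endpoints: spin_speed = -5 gives hardness = -29; spin_speed = 10 gives hardness = 31.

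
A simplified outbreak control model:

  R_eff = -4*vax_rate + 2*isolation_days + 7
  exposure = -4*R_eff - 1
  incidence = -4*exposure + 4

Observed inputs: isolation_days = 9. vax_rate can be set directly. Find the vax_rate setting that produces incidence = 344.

vax_rate = 1

Substituting into the R_eff equation gives R_eff = -4*vax_rate + 25.
Substituting into the exposure equation gives exposure = 16*vax_rate - 101.
So incidence = -64*vax_rate + 408.
Solve -64*vax_rate + 408 = 344: vax_rate = (344 - 408) / -64 = 1.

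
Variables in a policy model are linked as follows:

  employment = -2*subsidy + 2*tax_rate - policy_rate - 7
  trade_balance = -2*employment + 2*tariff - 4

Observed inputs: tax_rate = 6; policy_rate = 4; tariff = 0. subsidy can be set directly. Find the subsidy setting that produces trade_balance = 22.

Substituting into the employment equation gives employment = -2*subsidy + 1.
Substituting into the trade_balance equation gives trade_balance = 4*subsidy - 6.
Solve 4*subsidy - 6 = 22: subsidy = (22 + 6) / 4 = 7.

subsidy = 7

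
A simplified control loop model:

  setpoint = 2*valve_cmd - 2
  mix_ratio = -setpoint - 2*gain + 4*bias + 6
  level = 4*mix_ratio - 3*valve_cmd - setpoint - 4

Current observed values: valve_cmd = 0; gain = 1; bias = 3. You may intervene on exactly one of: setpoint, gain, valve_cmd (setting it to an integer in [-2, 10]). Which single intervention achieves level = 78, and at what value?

Intervening on setpoint: level = -5*setpoint + 60. Reaching 78 requires setpoint = -18/5, not an integer.
Intervening on gain: with other inputs at their observed values, level = -8*gain + 78. Solving for 78 gives gain = 0, within [-2, 10].
Intervening on valve_cmd: level = -13*valve_cmd + 70. Reaching 78 requires valve_cmd = -8/13, not an integer.

set gain = 0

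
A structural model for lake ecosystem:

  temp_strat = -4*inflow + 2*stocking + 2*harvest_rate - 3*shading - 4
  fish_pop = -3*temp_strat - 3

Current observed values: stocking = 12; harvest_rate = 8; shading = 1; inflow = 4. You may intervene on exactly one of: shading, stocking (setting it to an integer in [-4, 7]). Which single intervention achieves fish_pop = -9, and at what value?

Intervening on shading: with other inputs at their observed values, fish_pop = 9*shading - 63. Solving for -9 gives shading = 6, within [-4, 7].
Intervening on stocking: fish_pop = -6*stocking + 18. Reaching -9 requires stocking = 9/2, not an integer.

set shading = 6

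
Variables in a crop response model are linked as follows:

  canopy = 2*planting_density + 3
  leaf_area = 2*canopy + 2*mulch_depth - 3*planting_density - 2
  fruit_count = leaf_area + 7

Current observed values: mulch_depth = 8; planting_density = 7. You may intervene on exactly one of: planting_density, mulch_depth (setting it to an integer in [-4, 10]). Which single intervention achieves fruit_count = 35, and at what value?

Intervening on planting_density: with other inputs at their observed values, fruit_count = planting_density + 27. Solving for 35 gives planting_density = 8, within [-4, 10].
Intervening on mulch_depth: fruit_count = 2*mulch_depth + 18. Reaching 35 requires mulch_depth = 17/2, not an integer.

set planting_density = 8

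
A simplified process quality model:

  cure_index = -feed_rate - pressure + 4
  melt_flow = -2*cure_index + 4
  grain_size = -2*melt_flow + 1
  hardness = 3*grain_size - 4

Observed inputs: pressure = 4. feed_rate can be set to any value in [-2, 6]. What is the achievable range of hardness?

-97 to -1

Substituting into the cure_index equation gives cure_index = -feed_rate.
Substituting into the melt_flow equation gives melt_flow = 2*feed_rate + 4.
This gives grain_size = -4*feed_rate - 7.
hardness becomes -12*feed_rate - 25.
Linear in feed_rate, so extremes are at the endpoints: feed_rate = -2 gives hardness = -1; feed_rate = 6 gives hardness = -97.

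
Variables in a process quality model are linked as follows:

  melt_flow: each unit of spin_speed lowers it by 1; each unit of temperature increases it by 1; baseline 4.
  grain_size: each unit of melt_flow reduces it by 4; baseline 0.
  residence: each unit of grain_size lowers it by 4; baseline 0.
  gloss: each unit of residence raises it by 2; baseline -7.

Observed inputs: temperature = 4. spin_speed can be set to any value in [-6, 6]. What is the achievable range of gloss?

57 to 441

Substituting into the melt_flow equation gives melt_flow = -spin_speed + 8.
Substituting into the grain_size equation gives grain_size = 4*spin_speed - 32.
Substituting into the residence equation gives residence = -16*spin_speed + 128.
So gloss = -32*spin_speed + 249.
Linear in spin_speed, so extremes are at the endpoints: spin_speed = -6 gives gloss = 441; spin_speed = 6 gives gloss = 57.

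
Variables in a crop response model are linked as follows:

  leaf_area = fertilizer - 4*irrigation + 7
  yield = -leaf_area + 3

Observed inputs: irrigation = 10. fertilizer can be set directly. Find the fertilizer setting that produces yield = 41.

Substituting into the leaf_area equation gives leaf_area = fertilizer - 33.
Substituting into the yield equation gives yield = -fertilizer + 36.
Solve -fertilizer + 36 = 41: fertilizer = (41 - 36) / -1 = -5.

fertilizer = -5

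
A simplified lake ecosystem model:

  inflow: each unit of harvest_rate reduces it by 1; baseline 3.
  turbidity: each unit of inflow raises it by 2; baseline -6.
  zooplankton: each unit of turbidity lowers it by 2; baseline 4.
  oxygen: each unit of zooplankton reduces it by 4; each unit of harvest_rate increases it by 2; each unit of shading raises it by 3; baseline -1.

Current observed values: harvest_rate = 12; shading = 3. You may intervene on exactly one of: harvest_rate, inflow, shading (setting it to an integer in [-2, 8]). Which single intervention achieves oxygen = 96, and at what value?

Intervening on harvest_rate: oxygen = -14*harvest_rate - 8. Reaching 96 requires harvest_rate = -52/7, not an integer.
Intervening on inflow: with other inputs at their observed values, oxygen = 16*inflow - 32. Solving for 96 gives inflow = 8, within [-2, 8].
Intervening on shading: oxygen = 3*shading - 185. Reaching 96 requires shading = 281/3, not an integer.

set inflow = 8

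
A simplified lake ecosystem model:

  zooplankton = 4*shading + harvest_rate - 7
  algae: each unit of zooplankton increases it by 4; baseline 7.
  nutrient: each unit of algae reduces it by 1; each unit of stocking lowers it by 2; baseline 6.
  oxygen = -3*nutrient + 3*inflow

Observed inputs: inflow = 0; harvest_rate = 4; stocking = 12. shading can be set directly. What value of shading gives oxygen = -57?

Substituting into the zooplankton equation gives zooplankton = 4*shading - 3.
Substituting into the algae equation gives algae = 16*shading - 5.
Substituting into the nutrient equation gives nutrient = -16*shading - 13.
So oxygen = 48*shading + 39.
Solve 48*shading + 39 = -57: shading = (-57 - 39) / 48 = -2.

shading = -2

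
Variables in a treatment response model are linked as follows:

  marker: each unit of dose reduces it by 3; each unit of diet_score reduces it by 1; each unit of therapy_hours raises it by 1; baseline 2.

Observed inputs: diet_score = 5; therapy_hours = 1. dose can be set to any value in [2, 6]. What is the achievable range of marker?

-20 to -8

Substituting into the marker equation gives marker = -3*dose - 2.
Linear in dose, so extremes are at the endpoints: dose = 2 gives marker = -8; dose = 6 gives marker = -20.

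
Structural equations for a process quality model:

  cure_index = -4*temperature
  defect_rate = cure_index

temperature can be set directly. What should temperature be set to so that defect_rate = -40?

temperature = 10

Substituting into the defect_rate equation gives defect_rate = -4*temperature.
Solve -4*temperature = -40: temperature = -40 / -4 = 10.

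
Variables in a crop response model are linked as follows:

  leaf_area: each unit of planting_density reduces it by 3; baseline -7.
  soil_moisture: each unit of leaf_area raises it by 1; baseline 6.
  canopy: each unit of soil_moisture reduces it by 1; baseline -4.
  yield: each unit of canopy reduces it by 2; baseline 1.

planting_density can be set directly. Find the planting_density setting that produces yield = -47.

planting_density = 9

Substituting into the soil_moisture equation gives soil_moisture = -3*planting_density - 1.
Substituting into the canopy equation gives canopy = 3*planting_density - 3.
Substituting into the yield equation gives yield = -6*planting_density + 7.
Solve -6*planting_density + 7 = -47: planting_density = (-47 - 7) / -6 = 9.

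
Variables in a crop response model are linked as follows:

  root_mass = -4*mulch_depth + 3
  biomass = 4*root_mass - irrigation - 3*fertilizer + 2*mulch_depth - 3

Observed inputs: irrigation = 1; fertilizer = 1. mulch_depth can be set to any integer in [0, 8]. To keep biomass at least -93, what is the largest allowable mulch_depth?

mulch_depth = 7

Substituting into the biomass equation gives biomass = -14*mulch_depth + 5.
Require -14*mulch_depth + 5 ≥ -93, so mulch_depth ≤ 7.
The largest integer in [0, 8] satisfying this is 7.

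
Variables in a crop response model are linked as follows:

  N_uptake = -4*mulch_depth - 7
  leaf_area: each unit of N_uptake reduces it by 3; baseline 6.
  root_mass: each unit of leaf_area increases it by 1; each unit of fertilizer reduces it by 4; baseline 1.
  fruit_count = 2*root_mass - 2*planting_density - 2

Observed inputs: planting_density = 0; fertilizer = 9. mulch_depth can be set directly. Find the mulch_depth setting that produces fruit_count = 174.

mulch_depth = 8

Substituting into the leaf_area equation gives leaf_area = 12*mulch_depth + 27.
So root_mass = 12*mulch_depth - 8.
Substituting into the fruit_count equation gives fruit_count = 24*mulch_depth - 18.
Solve 24*mulch_depth - 18 = 174: mulch_depth = (174 + 18) / 24 = 8.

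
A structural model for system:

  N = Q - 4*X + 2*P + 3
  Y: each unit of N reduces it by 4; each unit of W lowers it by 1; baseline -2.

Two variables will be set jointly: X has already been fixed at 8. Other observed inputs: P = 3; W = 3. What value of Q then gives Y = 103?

Q = -4

With X held at 8:
Substituting into the N equation gives N = Q - 23.
Substituting into the Y equation gives Y = -4*Q + 87.
Solve -4*Q + 87 = 103: Q = (103 - 87) / -4 = -4.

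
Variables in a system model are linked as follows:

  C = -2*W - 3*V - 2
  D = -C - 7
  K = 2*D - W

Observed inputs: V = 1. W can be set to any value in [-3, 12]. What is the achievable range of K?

-13 to 32

Substituting into the C equation gives C = -2*W - 5.
Substituting into the D equation gives D = 2*W - 2.
Substituting into the K equation gives K = 3*W - 4.
Linear in W, so extremes are at the endpoints: W = -3 gives K = -13; W = 12 gives K = 32.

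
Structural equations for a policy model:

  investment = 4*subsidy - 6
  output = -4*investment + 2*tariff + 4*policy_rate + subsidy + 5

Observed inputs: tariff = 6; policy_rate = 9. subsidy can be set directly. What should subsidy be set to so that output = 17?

Substituting into the output equation gives output = -15*subsidy + 77.
Solve -15*subsidy + 77 = 17: subsidy = (17 - 77) / -15 = 4.

subsidy = 4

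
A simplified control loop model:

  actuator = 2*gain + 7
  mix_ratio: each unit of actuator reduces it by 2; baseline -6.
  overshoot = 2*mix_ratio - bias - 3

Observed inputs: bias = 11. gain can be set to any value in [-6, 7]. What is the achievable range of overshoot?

-110 to -6

Substituting into the mix_ratio equation gives mix_ratio = -4*gain - 20.
So overshoot = -8*gain - 54.
Linear in gain, so extremes are at the endpoints: gain = -6 gives overshoot = -6; gain = 7 gives overshoot = -110.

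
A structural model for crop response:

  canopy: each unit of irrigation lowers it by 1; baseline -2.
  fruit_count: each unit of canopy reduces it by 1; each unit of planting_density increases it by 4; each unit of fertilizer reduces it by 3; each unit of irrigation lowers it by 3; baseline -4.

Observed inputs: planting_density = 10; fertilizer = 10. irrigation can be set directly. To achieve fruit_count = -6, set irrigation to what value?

irrigation = 7

Substituting into the fruit_count equation gives fruit_count = -2*irrigation + 8.
Solve -2*irrigation + 8 = -6: irrigation = (-6 - 8) / -2 = 7.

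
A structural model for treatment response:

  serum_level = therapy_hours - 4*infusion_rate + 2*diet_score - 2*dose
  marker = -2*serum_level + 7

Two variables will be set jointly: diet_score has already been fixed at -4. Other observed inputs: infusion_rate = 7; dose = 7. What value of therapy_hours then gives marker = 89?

With diet_score held at -4:
Substituting into the serum_level equation gives serum_level = therapy_hours - 50.
This gives marker = -2*therapy_hours + 107.
Solve -2*therapy_hours + 107 = 89: therapy_hours = (89 - 107) / -2 = 9.

therapy_hours = 9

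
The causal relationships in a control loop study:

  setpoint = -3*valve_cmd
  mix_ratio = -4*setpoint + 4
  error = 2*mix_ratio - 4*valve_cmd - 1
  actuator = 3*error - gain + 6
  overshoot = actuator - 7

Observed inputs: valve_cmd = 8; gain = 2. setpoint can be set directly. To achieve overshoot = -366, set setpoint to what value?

Intervening on setpoint fixes its value directly, overriding its dependence on valve_cmd.
Substituting into the error equation gives error = -8*setpoint - 25.
Substituting into the actuator equation gives actuator = -24*setpoint - 71.
Substituting into the overshoot equation gives overshoot = -24*setpoint - 78.
Solve -24*setpoint - 78 = -366: setpoint = (-366 + 78) / -24 = 12.

setpoint = 12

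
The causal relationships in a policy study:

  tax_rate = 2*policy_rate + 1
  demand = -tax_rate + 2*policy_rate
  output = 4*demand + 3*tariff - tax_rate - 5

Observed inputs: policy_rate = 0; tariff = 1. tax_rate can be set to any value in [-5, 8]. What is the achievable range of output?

Intervening on tax_rate fixes its value directly, overriding its dependence on policy_rate.
Substituting into the demand equation gives demand = -tax_rate.
This gives output = -5*tax_rate - 2.
Linear in tax_rate, so extremes are at the endpoints: tax_rate = -5 gives output = 23; tax_rate = 8 gives output = -42.

-42 to 23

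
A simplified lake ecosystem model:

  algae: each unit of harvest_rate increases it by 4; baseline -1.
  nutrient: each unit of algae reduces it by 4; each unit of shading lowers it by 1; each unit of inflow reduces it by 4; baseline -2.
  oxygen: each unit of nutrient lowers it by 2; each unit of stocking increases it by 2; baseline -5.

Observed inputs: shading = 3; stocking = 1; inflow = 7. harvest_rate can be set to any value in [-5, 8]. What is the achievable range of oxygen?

Substituting into the nutrient equation gives nutrient = -16*harvest_rate - 29.
So oxygen = 32*harvest_rate + 55.
Linear in harvest_rate, so extremes are at the endpoints: harvest_rate = -5 gives oxygen = -105; harvest_rate = 8 gives oxygen = 311.

-105 to 311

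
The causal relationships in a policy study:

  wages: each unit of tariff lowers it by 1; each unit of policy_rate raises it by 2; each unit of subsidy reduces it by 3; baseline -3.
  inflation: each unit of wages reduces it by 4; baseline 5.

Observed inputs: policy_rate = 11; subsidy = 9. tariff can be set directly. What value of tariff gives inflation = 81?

tariff = 11

Substituting into the wages equation gives wages = -tariff - 8.
So inflation = 4*tariff + 37.
Solve 4*tariff + 37 = 81: tariff = (81 - 37) / 4 = 11.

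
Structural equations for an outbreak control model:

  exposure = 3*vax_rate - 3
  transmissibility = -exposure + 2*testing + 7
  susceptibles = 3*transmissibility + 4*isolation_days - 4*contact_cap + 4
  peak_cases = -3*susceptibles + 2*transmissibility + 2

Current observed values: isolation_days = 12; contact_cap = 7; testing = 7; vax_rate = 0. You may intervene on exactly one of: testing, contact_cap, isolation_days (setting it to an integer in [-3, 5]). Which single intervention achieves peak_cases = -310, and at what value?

set contact_cap = 1

Intervening on testing: peak_cases = -14*testing - 140. Reaching -310 requires testing = 85/7, not an integer.
Intervening on contact_cap: with other inputs at their observed values, peak_cases = 12*contact_cap - 322. Solving for -310 gives contact_cap = 1, within [-3, 5].
Intervening on isolation_days: peak_cases = -12*isolation_days - 94. Reaching -310 requires isolation_days = 18, outside [-3, 5].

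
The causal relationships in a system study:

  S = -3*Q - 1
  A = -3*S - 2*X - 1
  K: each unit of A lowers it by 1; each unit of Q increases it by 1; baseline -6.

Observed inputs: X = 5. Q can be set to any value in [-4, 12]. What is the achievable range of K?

Substituting into the A equation gives A = 9*Q - 8.
This gives K = -8*Q + 2.
Linear in Q, so extremes are at the endpoints: Q = -4 gives K = 34; Q = 12 gives K = -94.

-94 to 34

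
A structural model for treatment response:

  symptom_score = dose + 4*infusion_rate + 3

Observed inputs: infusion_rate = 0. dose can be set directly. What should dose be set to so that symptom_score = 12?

Substituting into the symptom_score equation gives symptom_score = dose + 3.
Solve dose + 3 = 12: dose = (12 - 3) / 1 = 9.

dose = 9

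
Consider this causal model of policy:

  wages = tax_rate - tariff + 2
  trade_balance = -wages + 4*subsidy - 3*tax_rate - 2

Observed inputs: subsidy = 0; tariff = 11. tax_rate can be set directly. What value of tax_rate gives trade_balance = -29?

Substituting into the wages equation gives wages = tax_rate - 9.
Substituting into the trade_balance equation gives trade_balance = -4*tax_rate + 7.
Solve -4*tax_rate + 7 = -29: tax_rate = (-29 - 7) / -4 = 9.

tax_rate = 9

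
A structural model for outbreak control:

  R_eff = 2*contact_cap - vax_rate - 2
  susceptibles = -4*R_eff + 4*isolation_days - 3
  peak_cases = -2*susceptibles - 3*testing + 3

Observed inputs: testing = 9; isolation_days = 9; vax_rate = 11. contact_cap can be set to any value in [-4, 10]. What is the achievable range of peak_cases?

Substituting into the R_eff equation gives R_eff = 2*contact_cap - 13.
Substituting into the susceptibles equation gives susceptibles = -8*contact_cap + 85.
So peak_cases = 16*contact_cap - 194.
Linear in contact_cap, so extremes are at the endpoints: contact_cap = -4 gives peak_cases = -258; contact_cap = 10 gives peak_cases = -34.

-258 to -34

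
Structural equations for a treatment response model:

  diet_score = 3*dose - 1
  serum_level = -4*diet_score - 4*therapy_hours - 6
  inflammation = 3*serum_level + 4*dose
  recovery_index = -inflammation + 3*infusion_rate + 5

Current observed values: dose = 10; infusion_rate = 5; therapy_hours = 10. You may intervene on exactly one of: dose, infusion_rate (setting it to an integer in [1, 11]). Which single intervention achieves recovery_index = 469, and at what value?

set infusion_rate = 6

Intervening on dose: recovery_index = 32*dose + 146. Reaching 469 requires dose = 323/32, not an integer.
Intervening on infusion_rate: with other inputs at their observed values, recovery_index = 3*infusion_rate + 451. Solving for 469 gives infusion_rate = 6, within [1, 11].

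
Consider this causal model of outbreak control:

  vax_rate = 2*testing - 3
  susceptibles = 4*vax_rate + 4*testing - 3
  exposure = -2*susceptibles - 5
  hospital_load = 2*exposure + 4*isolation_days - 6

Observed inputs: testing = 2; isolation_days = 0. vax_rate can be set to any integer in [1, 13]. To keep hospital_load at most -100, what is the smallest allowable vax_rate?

vax_rate = 4

Intervening on vax_rate fixes its value directly, overriding its dependence on testing.
Substituting into the susceptibles equation gives susceptibles = 4*vax_rate + 5.
Substituting into the exposure equation gives exposure = -8*vax_rate - 15.
Substituting into the hospital_load equation gives hospital_load = -16*vax_rate - 36.
Require -16*vax_rate - 36 ≤ -100, so vax_rate ≥ 4.
The smallest integer in [1, 13] satisfying this is 4.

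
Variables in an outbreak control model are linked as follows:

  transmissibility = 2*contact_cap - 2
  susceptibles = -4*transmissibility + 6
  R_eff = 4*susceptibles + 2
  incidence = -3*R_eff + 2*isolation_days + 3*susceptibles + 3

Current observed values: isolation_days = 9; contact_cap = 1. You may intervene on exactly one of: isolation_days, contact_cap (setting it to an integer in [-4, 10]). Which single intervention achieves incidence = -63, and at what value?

set isolation_days = -3

Intervening on isolation_days: with other inputs at their observed values, incidence = 2*isolation_days - 57. Solving for -63 gives isolation_days = -3, within [-4, 10].
Intervening on contact_cap: incidence = 72*contact_cap - 111. Reaching -63 requires contact_cap = 2/3, not an integer.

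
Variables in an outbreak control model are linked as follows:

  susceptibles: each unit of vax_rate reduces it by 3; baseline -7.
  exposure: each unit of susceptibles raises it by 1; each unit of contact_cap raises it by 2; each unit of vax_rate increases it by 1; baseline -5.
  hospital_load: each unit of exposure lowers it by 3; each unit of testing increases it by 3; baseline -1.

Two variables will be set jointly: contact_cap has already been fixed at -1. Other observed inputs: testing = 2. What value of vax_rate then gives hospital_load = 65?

vax_rate = 3

With contact_cap held at -1:
Substituting into the exposure equation gives exposure = -2*vax_rate - 14.
Substituting into the hospital_load equation gives hospital_load = 6*vax_rate + 47.
Solve 6*vax_rate + 47 = 65: vax_rate = (65 - 47) / 6 = 3.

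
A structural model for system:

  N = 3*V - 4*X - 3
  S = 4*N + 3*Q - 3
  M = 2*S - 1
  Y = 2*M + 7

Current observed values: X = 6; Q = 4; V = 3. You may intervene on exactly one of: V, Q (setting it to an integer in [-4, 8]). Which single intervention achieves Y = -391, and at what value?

set V = 0

Intervening on V: with other inputs at their observed values, Y = 48*V - 391. Solving for -391 gives V = 0, within [-4, 8].
Intervening on Q: Y = 12*Q - 295. Reaching -391 requires Q = -8, outside [-4, 8].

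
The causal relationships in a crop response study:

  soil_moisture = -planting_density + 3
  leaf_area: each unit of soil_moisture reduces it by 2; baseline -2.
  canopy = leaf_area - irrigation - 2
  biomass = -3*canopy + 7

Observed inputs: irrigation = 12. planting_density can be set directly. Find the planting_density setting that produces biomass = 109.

planting_density = -6

Substituting into the leaf_area equation gives leaf_area = 2*planting_density - 8.
Substituting into the canopy equation gives canopy = 2*planting_density - 22.
This gives biomass = -6*planting_density + 73.
Solve -6*planting_density + 73 = 109: planting_density = (109 - 73) / -6 = -6.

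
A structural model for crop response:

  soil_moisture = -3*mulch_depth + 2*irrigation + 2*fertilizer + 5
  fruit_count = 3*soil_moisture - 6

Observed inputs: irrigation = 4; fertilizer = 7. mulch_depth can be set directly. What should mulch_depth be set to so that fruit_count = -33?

mulch_depth = 12

Substituting into the soil_moisture equation gives soil_moisture = -3*mulch_depth + 27.
This gives fruit_count = -9*mulch_depth + 75.
Solve -9*mulch_depth + 75 = -33: mulch_depth = (-33 - 75) / -9 = 12.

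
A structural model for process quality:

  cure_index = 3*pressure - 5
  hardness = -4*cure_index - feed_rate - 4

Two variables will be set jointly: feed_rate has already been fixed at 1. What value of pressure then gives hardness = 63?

pressure = -4

With feed_rate held at 1:
Substituting into the hardness equation gives hardness = -12*pressure + 15.
Solve -12*pressure + 15 = 63: pressure = (63 - 15) / -12 = -4.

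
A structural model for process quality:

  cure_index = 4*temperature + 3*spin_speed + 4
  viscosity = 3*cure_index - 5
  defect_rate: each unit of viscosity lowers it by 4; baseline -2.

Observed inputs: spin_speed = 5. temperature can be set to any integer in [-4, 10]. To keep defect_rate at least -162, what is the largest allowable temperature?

temperature = -1

Substituting into the cure_index equation gives cure_index = 4*temperature + 19.
Substituting into the viscosity equation gives viscosity = 12*temperature + 52.
Substituting into the defect_rate equation gives defect_rate = -48*temperature - 210.
Require -48*temperature - 210 ≥ -162, so temperature ≤ -1.
The largest integer in [-4, 10] satisfying this is -1.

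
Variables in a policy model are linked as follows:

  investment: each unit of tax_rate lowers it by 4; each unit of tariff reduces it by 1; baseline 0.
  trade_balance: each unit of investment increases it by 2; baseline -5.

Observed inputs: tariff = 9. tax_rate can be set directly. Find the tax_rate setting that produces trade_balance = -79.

tax_rate = 7

Substituting into the investment equation gives investment = -4*tax_rate - 9.
This gives trade_balance = -8*tax_rate - 23.
Solve -8*tax_rate - 23 = -79: tax_rate = (-79 + 23) / -8 = 7.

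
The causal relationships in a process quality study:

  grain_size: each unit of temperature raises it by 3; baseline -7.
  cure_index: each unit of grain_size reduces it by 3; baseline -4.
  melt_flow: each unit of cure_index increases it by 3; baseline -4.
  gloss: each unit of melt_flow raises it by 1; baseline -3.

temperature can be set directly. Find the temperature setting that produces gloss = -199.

Substituting into the cure_index equation gives cure_index = -9*temperature + 17.
Substituting into the melt_flow equation gives melt_flow = -27*temperature + 47.
Substituting into the gloss equation gives gloss = -27*temperature + 44.
Solve -27*temperature + 44 = -199: temperature = (-199 - 44) / -27 = 9.

temperature = 9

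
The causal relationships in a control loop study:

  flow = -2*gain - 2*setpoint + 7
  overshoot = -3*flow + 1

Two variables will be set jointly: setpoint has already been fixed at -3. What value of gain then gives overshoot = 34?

gain = 12

With setpoint held at -3:
Substituting into the flow equation gives flow = -2*gain + 13.
Substituting into the overshoot equation gives overshoot = 6*gain - 38.
Solve 6*gain - 38 = 34: gain = (34 + 38) / 6 = 12.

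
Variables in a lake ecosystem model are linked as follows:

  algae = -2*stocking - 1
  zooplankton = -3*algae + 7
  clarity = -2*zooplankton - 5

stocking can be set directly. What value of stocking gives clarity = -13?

Substituting into the zooplankton equation gives zooplankton = 6*stocking + 10.
Substituting into the clarity equation gives clarity = -12*stocking - 25.
Solve -12*stocking - 25 = -13: stocking = (-13 + 25) / -12 = -1.

stocking = -1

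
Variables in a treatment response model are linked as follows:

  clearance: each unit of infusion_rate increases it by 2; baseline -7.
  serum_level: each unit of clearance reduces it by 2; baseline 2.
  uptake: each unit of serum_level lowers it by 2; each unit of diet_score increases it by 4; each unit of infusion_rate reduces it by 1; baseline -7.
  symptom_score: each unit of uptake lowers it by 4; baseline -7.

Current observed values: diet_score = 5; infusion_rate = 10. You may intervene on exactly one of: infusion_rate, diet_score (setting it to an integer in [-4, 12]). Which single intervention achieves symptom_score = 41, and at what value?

set infusion_rate = 1

Intervening on infusion_rate: with other inputs at their observed values, symptom_score = -28*infusion_rate + 69. Solving for 41 gives infusion_rate = 1, within [-4, 12].
Intervening on diet_score: symptom_score = -16*diet_score - 131. Reaching 41 requires diet_score = -43/4, not an integer.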